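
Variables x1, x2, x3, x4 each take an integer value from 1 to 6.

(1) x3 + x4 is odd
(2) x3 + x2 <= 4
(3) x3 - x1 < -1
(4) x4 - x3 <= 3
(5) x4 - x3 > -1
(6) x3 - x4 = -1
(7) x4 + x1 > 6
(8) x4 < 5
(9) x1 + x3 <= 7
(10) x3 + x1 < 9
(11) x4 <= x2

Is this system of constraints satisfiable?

Try x1 = 5, x2 = 2, x3 = 1, x4 = 2.
Check constraint 2: x3 + x2 = 3; constraint 3: x3 - x1 = -4. The remaining constraints are straightforward to verify.

Satisfiable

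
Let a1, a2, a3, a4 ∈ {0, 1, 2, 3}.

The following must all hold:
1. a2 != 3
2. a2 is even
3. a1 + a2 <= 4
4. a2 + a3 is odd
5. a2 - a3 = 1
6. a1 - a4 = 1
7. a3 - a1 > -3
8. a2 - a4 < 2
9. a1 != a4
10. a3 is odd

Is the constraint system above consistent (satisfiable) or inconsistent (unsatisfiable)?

One satisfying assignment is a1 = 2, a2 = 2, a3 = 1, a4 = 1.
For the less obvious constraints — constraint 3: a1 + a2 = 4; constraint 5: a2 - a3 = 1 — and the others hold by inspection.

Satisfiable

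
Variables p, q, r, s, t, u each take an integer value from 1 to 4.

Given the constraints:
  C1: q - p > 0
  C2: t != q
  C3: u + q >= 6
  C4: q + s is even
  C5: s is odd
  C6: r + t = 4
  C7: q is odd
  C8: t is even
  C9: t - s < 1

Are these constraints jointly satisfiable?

Satisfiable

Setting (p, q, r, s, t, u) = (1, 3, 2, 3, 2, 4) satisfies everything: constraint 1: q - p = 2; constraint 3: u + q = 7; constraint 6: r + t = 4, and the others follow.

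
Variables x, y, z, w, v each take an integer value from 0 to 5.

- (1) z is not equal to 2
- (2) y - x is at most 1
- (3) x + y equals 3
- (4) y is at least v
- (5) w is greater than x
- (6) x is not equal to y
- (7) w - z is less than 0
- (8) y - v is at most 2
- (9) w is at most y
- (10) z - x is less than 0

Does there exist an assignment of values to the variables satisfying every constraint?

Unsatisfiable

Constraints 5, 7, and 10 give w < z, z < x, x < w. Chaining: w < z < x < w, which forces w < w — impossible.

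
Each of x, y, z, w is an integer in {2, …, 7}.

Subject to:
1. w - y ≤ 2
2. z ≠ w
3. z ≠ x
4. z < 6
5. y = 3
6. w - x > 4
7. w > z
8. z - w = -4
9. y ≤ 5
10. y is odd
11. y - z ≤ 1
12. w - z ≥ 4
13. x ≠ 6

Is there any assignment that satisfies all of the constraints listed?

Constraints 1, 11, and 12 give w − z ≥ 4, z − y ≥ -1, y − w ≥ -2.
Adding all 3 inequalities: the left sides telescope to 0, and the right sides sum to 4 + (-1) + (-2) = 1. So 0 ≥ 1, which is false.

Unsatisfiable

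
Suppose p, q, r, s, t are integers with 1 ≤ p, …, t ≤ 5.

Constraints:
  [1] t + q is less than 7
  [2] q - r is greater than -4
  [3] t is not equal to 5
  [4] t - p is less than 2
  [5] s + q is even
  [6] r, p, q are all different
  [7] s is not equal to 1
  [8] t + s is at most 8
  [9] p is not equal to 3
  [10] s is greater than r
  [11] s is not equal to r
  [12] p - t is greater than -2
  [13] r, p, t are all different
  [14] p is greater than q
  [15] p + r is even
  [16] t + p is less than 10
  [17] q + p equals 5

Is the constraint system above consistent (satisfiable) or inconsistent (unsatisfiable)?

Setting (p, q, r, s, t) = (4, 1, 2, 3, 3) satisfies everything: constraint 1: t + q = 4; constraint 2: q - r = -1, and the others follow.

Satisfiable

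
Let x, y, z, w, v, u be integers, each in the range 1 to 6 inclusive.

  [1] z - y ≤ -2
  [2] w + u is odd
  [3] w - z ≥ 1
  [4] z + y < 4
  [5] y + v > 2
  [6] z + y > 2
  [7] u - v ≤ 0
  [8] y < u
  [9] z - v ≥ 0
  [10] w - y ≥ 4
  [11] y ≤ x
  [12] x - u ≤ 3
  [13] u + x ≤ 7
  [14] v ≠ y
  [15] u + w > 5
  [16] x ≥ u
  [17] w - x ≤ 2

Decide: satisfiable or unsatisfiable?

Constraints 1, 7, 9, 10, 12, and 17 give u − x ≥ -3, x − w ≥ -2, w − y ≥ 4, y − z ≥ 2, z − v ≥ 0, v − u ≥ 0.
Adding all 6 inequalities: the left sides telescope to 0, and the right sides sum to (-3) + (-2) + 4 + 2 + 0 + 0 = 1. So 0 ≥ 1, which is false.

Unsatisfiable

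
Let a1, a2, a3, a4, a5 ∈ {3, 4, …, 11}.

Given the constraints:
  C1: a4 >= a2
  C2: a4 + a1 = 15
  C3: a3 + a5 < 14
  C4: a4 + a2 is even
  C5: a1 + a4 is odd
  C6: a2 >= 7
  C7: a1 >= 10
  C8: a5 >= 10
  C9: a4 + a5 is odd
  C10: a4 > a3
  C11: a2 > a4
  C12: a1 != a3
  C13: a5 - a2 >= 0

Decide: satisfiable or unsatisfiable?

From constraints 1 and 6: a4 ≥ a2 ≥ 7. From constraint 7: a1 ≥ 10. Hence a4 + a1 ≥ 17. But constraint 2 requires a4 + a1 = 15, and 15 < 17. Contradiction.

Unsatisfiable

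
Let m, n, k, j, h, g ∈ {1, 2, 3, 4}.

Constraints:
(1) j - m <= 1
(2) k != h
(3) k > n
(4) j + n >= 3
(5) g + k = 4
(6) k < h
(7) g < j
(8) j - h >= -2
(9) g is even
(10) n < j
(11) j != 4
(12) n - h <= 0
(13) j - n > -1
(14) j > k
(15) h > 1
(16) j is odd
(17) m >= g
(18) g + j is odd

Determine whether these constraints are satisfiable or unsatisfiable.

Try m = 2, n = 1, k = 2, j = 3, h = 3, g = 2.
Check constraint 1: j - m = 1; constraint 4: j + n = 4. The remaining constraints are straightforward to verify.

Satisfiable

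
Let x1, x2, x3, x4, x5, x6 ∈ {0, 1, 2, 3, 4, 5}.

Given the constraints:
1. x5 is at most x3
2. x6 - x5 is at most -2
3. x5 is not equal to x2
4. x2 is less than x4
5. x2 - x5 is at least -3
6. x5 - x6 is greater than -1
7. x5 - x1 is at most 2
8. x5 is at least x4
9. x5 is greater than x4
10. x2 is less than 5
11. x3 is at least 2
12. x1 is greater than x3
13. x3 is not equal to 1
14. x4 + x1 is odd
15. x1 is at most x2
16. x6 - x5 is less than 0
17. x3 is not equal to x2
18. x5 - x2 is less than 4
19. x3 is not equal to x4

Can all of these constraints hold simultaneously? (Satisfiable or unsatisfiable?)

Unsatisfiable

Constraints 1, 4, 9, 12, and 15 give x1 ≤ x2, x2 < x4, x4 < x5, x5 ≤ x3, x3 < x1. Chaining: x1 ≤ x2 < x4 < x5 ≤ x3 < x1, which forces x1 < x1 — impossible.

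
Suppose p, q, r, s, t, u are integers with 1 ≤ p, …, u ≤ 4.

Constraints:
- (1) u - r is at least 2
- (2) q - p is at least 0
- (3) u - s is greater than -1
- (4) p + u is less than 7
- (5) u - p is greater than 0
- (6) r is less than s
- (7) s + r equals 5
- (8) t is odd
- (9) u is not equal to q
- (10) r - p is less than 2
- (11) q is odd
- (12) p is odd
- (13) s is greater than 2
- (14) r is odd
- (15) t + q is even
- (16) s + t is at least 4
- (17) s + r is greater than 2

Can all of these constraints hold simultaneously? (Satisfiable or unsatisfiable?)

Satisfiable

The assignment p = 1, q = 1, r = 1, s = 4, t = 1, u = 4 works:
  constraint 1 holds since u - r = 3.
  constraint 2 holds since q - p = 0.
The rest check out directly.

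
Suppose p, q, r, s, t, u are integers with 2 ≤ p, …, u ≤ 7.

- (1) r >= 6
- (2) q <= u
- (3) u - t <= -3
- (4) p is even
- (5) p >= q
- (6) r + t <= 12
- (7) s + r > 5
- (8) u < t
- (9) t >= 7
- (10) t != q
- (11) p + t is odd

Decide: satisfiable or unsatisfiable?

Unsatisfiable

From constraint 1: r ≥ 6. From constraint 9: t ≥ 7. Hence r + t ≥ 13. But constraint 6 requires r + t ≤ 12, and 12 < 13. Contradiction.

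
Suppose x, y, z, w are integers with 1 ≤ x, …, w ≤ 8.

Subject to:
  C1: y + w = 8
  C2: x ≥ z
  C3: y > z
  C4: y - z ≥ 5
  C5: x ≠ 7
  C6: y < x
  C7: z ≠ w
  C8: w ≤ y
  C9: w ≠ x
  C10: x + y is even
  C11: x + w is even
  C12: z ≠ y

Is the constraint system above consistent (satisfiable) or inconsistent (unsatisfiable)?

Satisfiable

Try x = 8, y = 6, z = 1, w = 2.
Check constraint 1: y + w = 8; constraint 4: y - z = 5. The remaining constraints are straightforward to verify.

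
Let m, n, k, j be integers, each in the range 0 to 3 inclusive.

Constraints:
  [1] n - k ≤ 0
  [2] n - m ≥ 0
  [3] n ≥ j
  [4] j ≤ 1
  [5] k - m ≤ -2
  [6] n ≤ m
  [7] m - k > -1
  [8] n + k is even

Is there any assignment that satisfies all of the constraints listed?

Constraints 1, 2, and 5 give m − k ≥ 2, k − n ≥ 0, n − m ≥ 0.
Adding all 3 inequalities: the left sides telescope to 0, and the right sides sum to 2 + 0 + 0 = 2. So 0 ≥ 2, which is false.

Unsatisfiable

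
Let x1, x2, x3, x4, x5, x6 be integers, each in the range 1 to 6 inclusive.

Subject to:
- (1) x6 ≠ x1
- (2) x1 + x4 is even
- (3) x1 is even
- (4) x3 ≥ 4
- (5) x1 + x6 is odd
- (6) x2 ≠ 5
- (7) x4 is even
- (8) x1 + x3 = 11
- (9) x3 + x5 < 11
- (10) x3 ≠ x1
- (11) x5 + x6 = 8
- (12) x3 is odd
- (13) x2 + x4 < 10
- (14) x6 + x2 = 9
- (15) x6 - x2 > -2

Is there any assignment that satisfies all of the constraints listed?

Satisfiable

The assignment x1 = 6, x2 = 4, x3 = 5, x4 = 4, x5 = 3, x6 = 5 works:
  constraint 8 holds since x1 + x3 = 11.
  constraint 9 holds since x3 + x5 = 8.
The rest check out directly.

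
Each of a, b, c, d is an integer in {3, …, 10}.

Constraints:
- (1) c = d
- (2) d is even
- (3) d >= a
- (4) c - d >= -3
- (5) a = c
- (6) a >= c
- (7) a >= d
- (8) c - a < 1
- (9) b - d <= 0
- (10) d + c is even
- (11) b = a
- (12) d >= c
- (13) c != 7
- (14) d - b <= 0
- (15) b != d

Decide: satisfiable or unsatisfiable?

Unsatisfiable

From constraints 1, 5, and 11, b = a = c = d, so b = d. But constraint 15 says b ≠ d. Contradiction.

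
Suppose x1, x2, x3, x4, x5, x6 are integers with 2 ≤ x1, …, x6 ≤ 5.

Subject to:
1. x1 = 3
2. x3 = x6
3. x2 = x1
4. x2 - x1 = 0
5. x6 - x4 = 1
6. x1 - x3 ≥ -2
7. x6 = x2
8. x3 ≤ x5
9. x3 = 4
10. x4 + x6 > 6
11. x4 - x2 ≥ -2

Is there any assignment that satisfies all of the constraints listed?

Constraint 9 fixes x3 = 4 and constraint 1 fixes x1 = 3. Constraints 2, 3, and 7 give x3 = x6 = x2 = x1, so x3 = x1. But 4 ≠ 3 — contradiction.

Unsatisfiable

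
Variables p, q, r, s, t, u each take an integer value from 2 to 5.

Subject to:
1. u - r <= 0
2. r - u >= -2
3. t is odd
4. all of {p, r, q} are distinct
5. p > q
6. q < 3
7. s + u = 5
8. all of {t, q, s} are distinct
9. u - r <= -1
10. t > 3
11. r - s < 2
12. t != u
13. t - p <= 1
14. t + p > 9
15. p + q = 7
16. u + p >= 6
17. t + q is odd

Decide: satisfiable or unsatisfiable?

Take p = 5, q = 2, r = 3, s = 3, t = 5, u = 2. Then constraint 1: u - r = -1; constraint 2: r - u = 1; constraint 7: s + u = 5, and every other listed constraint is also met.

Satisfiable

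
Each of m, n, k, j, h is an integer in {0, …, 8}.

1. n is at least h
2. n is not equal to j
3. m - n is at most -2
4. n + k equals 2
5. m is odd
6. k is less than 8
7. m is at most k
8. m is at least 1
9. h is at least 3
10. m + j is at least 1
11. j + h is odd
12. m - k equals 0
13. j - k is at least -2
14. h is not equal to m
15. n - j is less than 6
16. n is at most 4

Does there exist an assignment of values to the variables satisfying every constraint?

From constraints 1 and 9: n ≥ h ≥ 3. From constraints 7 and 8: k ≥ m ≥ 1. Hence n + k ≥ 4. But constraint 4 requires n + k = 2, and 2 < 4. Contradiction.

Unsatisfiable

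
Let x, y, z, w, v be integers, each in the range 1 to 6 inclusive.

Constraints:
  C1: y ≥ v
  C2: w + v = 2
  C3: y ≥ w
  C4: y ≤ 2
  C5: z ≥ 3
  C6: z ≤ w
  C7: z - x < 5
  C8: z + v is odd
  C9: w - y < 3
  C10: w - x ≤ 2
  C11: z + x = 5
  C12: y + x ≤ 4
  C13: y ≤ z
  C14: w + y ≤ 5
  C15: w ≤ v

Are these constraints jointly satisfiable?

From constraints 5 and 6: w ≥ z and z ≥ 3, so w ≥ 3. From constraints 3 and 4: w ≤ y and y ≤ 2, so w ≤ 2. But 2 < 3, so no value of w works.

Unsatisfiable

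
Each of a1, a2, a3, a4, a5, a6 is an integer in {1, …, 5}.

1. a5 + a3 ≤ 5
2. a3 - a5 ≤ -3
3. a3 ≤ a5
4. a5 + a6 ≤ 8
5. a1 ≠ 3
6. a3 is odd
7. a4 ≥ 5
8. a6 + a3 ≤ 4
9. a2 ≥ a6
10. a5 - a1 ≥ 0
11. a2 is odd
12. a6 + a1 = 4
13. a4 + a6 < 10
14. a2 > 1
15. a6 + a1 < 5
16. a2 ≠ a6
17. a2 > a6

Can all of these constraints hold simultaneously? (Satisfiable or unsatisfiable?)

The assignment a1 = 1, a2 = 5, a3 = 1, a4 = 5, a5 = 4, a6 = 3 works:
  constraint 1 holds since a5 + a3 = 5.
  constraint 2 holds since a3 - a5 = -3.
  constraint 4 holds since a5 + a6 = 7.
The rest check out directly.

Satisfiable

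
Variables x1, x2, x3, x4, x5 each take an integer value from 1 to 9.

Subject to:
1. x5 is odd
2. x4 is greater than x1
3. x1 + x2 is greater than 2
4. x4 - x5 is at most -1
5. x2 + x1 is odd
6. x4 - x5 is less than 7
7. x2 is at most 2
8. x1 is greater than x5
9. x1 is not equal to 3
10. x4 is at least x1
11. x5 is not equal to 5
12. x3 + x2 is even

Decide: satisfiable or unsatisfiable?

Constraints 2, 4, and 8 give x1 < x4, x4 < x5, x5 < x1. Chaining: x1 < x4 < x5 < x1, which forces x1 < x1 — impossible.

Unsatisfiable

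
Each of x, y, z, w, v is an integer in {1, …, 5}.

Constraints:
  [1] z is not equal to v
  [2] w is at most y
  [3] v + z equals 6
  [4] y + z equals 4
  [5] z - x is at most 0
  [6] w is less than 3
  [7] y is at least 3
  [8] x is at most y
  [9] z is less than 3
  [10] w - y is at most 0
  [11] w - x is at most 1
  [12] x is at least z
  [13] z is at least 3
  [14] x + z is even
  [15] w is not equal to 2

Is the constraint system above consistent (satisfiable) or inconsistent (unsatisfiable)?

Unsatisfiable

From constraint 7: y ≥ 3. From constraint 13: z ≥ 3. Hence y + z ≥ 6. But constraint 4 requires y + z = 4, and 4 < 6. Contradiction.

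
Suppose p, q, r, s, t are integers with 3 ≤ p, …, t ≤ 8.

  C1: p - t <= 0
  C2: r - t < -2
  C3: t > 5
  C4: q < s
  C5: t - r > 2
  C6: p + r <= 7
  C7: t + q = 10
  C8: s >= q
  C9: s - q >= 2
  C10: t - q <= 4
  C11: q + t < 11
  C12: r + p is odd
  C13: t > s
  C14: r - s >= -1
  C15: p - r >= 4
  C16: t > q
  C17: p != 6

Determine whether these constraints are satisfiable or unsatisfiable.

Constraints 1, 9, 10, 14, and 15 give q − t ≥ -4, t − p ≥ 0, p − r ≥ 4, r − s ≥ -1, s − q ≥ 2.
Adding all 5 inequalities: the left sides telescope to 0, and the right sides sum to (-4) + 0 + 4 + (-1) + 2 = 1. So 0 ≥ 1, which is false.

Unsatisfiable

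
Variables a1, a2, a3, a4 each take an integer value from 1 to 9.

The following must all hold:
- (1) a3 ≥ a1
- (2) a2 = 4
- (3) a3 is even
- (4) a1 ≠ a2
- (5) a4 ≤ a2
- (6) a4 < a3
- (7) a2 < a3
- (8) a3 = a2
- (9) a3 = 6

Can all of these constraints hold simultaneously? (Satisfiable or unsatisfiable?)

Constraint 9 fixes a3 = 6 and constraint 2 fixes a2 = 4, but constraint 8 requires a3 = a2. Since 6 ≠ 4, contradiction.

Unsatisfiable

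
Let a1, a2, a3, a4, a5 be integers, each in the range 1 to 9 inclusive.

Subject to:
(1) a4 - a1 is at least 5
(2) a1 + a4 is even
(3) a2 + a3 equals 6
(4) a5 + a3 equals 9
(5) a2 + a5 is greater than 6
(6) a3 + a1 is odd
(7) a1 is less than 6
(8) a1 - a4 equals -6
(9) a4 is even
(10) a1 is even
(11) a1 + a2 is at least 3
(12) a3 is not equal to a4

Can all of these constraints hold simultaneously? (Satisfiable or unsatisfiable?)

Satisfiable

Try a1 = 2, a2 = 3, a3 = 3, a4 = 8, a5 = 6.
Check constraint 1: a4 - a1 = 6; constraint 3: a2 + a3 = 6. The remaining constraints are straightforward to verify.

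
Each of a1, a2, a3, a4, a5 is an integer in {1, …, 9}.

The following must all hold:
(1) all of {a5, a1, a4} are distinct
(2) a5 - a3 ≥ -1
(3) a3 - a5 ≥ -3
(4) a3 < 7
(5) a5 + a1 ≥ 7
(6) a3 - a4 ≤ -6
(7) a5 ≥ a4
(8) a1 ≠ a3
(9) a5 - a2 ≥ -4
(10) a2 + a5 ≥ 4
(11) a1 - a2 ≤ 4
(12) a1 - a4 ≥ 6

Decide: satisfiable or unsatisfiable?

Constraints 3, 6, 9, 11, and 12 give a5 − a2 ≥ -4, a2 − a1 ≥ -4, a1 − a4 ≥ 6, a4 − a3 ≥ 6, a3 − a5 ≥ -3.
Adding all 5 inequalities: the left sides telescope to 0, and the right sides sum to (-4) + (-4) + 6 + 6 + (-3) = 1. So 0 ≥ 1, which is false.

Unsatisfiable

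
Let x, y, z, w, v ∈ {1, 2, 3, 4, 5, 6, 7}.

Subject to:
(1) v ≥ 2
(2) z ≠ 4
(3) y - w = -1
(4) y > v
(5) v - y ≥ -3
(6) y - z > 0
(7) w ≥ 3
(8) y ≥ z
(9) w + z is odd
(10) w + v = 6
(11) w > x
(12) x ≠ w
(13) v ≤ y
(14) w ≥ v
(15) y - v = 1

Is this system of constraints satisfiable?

Satisfiable

Try x = 1, y = 3, z = 1, w = 4, v = 2.
Check constraint 3: y - w = -1; constraint 5: v - y = -1. The remaining constraints are straightforward to verify.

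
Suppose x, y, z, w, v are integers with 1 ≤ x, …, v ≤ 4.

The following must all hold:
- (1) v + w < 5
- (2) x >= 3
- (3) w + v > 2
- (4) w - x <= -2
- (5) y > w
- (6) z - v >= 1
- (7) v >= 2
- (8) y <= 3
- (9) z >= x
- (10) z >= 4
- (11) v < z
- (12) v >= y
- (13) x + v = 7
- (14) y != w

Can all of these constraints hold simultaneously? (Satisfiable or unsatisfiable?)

Satisfiable

One satisfying assignment is x = 4, y = 3, z = 4, w = 1, v = 3.
For the less obvious constraints — constraint 1: v + w = 4; constraint 3: w + v = 4; constraint 4: w - x = -3 — and the others hold by inspection.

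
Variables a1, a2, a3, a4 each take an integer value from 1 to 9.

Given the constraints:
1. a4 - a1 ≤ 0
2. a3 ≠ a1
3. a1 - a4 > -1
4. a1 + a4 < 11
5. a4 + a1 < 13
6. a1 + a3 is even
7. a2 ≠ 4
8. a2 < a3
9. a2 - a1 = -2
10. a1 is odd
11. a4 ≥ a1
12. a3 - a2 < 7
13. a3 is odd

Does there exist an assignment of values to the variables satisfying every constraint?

Satisfiable

Try a1 = 5, a2 = 3, a3 = 7, a4 = 5.
Check constraint 1: a4 - a1 = 0; constraint 3: a1 - a4 = 0. The remaining constraints are straightforward to verify.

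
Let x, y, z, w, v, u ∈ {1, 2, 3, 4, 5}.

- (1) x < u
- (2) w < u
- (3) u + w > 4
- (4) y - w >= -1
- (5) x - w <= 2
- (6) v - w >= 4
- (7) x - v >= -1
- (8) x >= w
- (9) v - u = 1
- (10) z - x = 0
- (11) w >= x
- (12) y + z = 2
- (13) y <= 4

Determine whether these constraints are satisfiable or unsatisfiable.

Unsatisfiable

Constraints 5, 6, and 7 give w − x ≥ -2, x − v ≥ -1, v − w ≥ 4.
Adding all 3 inequalities: the left sides telescope to 0, and the right sides sum to (-2) + (-1) + 4 = 1. So 0 ≥ 1, which is false.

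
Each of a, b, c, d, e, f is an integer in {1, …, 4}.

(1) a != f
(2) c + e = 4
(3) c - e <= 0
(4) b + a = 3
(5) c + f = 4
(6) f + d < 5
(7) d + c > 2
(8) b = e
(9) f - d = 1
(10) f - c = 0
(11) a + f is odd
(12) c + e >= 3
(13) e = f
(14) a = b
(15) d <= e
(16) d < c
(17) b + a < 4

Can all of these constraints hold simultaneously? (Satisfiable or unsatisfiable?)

From constraints 8, 13, and 14, a = b = e = f, so a = f. But constraint 1 says a ≠ f. Contradiction.

Unsatisfiable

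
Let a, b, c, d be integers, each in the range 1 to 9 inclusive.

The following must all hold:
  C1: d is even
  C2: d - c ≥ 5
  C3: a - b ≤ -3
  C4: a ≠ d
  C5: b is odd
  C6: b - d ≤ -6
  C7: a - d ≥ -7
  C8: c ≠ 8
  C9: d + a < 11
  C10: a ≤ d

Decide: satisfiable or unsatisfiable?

Unsatisfiable

Constraints 3, 6, and 7 give a − d ≥ -7, d − b ≥ 6, b − a ≥ 3.
Adding all 3 inequalities: the left sides telescope to 0, and the right sides sum to (-7) + 6 + 3 = 2. So 0 ≥ 2, which is false.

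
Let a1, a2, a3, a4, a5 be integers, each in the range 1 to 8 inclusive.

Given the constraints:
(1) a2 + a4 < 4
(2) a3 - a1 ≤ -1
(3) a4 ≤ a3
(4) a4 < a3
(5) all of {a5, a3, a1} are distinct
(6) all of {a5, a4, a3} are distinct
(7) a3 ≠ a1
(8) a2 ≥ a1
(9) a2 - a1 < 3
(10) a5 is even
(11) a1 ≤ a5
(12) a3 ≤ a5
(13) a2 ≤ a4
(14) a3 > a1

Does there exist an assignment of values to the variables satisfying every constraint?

Constraints 2, 4, 8, and 13 give a1 ≤ a2, a2 ≤ a4, a4 < a3, a3 < a1. Chaining: a1 ≤ a2 ≤ a4 < a3 < a1, which forces a1 < a1 — impossible.

Unsatisfiable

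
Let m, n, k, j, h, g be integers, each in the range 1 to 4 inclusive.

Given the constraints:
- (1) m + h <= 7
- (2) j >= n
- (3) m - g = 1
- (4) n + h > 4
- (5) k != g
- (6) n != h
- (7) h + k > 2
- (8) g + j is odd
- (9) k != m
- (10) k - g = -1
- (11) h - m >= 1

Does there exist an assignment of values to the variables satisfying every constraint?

One satisfying assignment is m = 3, n = 1, k = 1, j = 1, h = 4, g = 2.
For the less obvious constraints — constraint 1: m + h = 7; constraint 3: m - g = 1; constraint 4: n + h = 5 — and the others hold by inspection.

Satisfiable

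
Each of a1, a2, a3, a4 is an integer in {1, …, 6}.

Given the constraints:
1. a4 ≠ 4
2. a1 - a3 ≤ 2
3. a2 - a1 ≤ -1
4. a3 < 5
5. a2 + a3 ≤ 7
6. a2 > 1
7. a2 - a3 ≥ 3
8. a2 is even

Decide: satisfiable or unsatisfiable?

Constraints 2, 3, and 7 give a2 − a3 ≥ 3, a3 − a1 ≥ -2, a1 − a2 ≥ 1.
Adding all 3 inequalities: the left sides telescope to 0, and the right sides sum to 3 + (-2) + 1 = 2. So 0 ≥ 2, which is false.

Unsatisfiable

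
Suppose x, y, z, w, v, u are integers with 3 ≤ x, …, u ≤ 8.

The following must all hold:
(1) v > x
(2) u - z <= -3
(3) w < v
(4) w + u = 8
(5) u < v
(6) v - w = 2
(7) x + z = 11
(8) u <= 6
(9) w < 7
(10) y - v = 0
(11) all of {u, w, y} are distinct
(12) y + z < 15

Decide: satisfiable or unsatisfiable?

Satisfiable

Setting (x, y, z, w, v, u) = (5, 7, 6, 5, 7, 3) satisfies everything: constraint 2: u - z = -3; constraint 4: w + u = 8; constraint 6: v - w = 2, and the others follow.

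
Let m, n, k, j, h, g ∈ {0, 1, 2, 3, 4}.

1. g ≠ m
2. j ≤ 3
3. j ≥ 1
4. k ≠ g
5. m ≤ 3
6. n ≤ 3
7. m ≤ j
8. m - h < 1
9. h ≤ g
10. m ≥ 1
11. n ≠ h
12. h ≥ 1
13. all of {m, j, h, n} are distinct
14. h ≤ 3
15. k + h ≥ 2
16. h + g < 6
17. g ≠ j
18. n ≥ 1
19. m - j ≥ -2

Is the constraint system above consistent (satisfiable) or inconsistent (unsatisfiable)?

Unsatisfiable

Constraints 2, 3, 5, 6, 10, 12, 14, and 18 confine each of m, j, h, n to the 3 values {1, …, 3}.
Constraint 13 requires all 4 of them to be distinct, but only 3 values are available — impossible by the pigeonhole principle.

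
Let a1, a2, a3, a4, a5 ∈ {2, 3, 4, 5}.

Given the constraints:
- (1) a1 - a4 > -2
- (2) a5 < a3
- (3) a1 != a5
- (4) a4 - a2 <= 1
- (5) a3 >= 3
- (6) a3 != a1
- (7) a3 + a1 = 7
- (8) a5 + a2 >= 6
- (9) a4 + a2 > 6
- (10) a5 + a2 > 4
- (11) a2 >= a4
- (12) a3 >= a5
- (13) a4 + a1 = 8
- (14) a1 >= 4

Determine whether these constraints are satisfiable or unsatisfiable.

Setting (a1, a2, a3, a4, a5) = (4, 4, 3, 4, 2) satisfies everything: constraint 1: a1 - a4 = 0; constraint 4: a4 - a2 = 0; constraint 7: a3 + a1 = 7, and the others follow.

Satisfiable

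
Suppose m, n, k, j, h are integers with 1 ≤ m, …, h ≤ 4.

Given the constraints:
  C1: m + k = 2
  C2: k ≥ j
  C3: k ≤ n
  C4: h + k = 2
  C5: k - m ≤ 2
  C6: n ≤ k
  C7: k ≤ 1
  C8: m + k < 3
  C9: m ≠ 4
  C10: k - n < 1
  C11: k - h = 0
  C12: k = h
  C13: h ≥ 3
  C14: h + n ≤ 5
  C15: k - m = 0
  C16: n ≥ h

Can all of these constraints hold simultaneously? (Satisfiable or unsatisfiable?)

Unsatisfiable

From constraints 13 and 16: n ≥ h and h ≥ 3, so n ≥ 3. From constraints 6 and 7: n ≤ k and k ≤ 1, so n ≤ 1. But 1 < 3, so no value of n works.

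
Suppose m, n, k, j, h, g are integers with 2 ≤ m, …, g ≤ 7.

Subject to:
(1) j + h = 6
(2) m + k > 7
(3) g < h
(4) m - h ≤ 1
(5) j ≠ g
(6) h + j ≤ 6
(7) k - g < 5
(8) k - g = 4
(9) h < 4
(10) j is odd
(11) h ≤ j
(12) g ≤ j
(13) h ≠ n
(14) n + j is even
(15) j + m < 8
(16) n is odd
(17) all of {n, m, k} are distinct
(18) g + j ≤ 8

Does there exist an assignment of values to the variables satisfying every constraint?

Satisfiable

Take m = 3, n = 5, k = 6, j = 3, h = 3, g = 2. Then constraint 1: j + h = 6; constraint 2: m + k = 9; constraint 4: m - h = 0, and every other listed constraint is also met.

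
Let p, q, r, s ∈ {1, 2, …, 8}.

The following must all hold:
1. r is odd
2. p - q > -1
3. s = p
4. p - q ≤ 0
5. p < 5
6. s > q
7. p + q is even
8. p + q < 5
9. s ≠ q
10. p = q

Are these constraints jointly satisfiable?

From constraints 3 and 10, s = p = q, so s = q. But constraint 9 says s ≠ q. Contradiction.

Unsatisfiable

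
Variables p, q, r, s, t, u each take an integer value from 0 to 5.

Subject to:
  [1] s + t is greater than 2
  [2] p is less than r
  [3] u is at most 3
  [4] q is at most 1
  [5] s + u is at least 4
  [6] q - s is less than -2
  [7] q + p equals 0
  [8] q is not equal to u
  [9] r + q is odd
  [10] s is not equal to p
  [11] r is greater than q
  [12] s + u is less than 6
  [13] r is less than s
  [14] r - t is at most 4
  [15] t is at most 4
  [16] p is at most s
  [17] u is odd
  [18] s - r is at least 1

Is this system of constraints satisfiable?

Satisfiable

Setting (p, q, r, s, t, u) = (0, 0, 1, 3, 0, 1) satisfies everything: constraint 1: s + t = 3; constraint 5: s + u = 4; constraint 6: q - s = -3, and the others follow.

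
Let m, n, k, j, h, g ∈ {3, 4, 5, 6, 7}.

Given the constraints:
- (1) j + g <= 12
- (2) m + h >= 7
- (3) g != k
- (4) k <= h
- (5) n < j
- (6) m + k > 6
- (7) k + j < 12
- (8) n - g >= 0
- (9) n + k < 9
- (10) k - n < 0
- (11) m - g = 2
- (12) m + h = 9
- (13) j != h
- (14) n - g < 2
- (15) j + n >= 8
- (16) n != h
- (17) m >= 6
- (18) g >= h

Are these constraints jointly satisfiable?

Satisfiable

The assignment m = 6, n = 4, k = 3, j = 6, h = 3, g = 4 works:
  constraint 1 holds since j + g = 10.
  constraint 2 holds since m + h = 9.
  constraint 6 holds since m + k = 9.
The rest check out directly.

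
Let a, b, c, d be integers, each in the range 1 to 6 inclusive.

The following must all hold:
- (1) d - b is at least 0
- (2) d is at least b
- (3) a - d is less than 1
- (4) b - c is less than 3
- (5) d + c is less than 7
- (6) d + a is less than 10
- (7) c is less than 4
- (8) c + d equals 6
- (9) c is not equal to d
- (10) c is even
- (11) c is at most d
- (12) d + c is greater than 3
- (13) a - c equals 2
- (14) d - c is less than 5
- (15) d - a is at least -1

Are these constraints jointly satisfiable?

Satisfiable

One satisfying assignment is a = 4, b = 4, c = 2, d = 4.
For the less obvious constraints — constraint 1: d - b = 0; constraint 3: a - d = 0; constraint 4: b - c = 2 — and the others hold by inspection.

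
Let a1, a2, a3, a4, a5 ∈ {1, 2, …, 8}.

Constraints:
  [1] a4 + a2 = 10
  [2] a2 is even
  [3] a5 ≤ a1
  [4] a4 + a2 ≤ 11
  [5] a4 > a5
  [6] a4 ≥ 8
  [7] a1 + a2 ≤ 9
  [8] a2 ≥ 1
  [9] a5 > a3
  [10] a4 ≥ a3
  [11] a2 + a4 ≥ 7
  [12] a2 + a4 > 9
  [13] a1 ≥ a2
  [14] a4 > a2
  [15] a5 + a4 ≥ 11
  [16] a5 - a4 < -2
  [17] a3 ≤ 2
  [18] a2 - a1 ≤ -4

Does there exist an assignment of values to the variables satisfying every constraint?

The assignment a1 = 6, a2 = 2, a3 = 1, a4 = 8, a5 = 5 works:
  constraint 1 holds since a4 + a2 = 10.
  constraint 4 holds since a4 + a2 = 10.
  constraint 7 holds since a1 + a2 = 8.
The rest check out directly.

Satisfiable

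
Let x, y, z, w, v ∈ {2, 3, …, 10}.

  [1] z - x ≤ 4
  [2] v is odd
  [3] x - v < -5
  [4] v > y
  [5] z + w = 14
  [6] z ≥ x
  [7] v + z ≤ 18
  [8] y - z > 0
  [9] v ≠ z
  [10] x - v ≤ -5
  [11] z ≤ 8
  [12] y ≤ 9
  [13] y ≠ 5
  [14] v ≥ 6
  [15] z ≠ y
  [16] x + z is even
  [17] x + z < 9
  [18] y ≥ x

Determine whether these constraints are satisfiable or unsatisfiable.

Setting (x, y, z, w, v) = (2, 8, 6, 8, 9) satisfies everything: constraint 1: z - x = 4; constraint 3: x - v = -7, and the others follow.

Satisfiable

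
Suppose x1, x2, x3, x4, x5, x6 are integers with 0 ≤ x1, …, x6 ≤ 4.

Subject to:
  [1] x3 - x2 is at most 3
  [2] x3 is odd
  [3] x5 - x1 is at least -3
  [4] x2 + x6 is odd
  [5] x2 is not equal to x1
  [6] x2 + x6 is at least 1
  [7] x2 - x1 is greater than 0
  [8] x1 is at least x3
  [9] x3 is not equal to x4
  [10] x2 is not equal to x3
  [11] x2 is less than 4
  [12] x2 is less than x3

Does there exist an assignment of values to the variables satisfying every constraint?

Constraints 7, 8, and 12 give x3 ≤ x1, x1 < x2, x2 < x3. Chaining: x3 ≤ x1 < x2 < x3, which forces x3 < x3 — impossible.

Unsatisfiable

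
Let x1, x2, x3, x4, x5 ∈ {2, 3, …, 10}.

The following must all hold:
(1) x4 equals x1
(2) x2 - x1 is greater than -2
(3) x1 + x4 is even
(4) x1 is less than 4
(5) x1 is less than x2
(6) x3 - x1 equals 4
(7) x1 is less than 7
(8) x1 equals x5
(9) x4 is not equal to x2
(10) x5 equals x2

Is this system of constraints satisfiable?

From constraints 1, 8, and 10, x4 = x1 = x5 = x2, so x4 = x2. But constraint 9 says x4 ≠ x2. Contradiction.

Unsatisfiable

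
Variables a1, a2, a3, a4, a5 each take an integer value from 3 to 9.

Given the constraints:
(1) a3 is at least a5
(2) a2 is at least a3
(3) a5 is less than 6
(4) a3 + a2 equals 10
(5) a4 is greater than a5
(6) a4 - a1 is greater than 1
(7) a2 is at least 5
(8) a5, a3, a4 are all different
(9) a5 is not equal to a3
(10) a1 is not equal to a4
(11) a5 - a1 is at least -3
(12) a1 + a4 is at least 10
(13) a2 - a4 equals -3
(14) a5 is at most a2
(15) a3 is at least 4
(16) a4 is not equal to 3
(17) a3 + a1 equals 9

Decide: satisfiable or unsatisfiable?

Try a1 = 4, a2 = 5, a3 = 5, a4 = 8, a5 = 4.
Check constraint 4: a3 + a2 = 10; constraint 6: a4 - a1 = 4; constraint 11: a5 - a1 = 0. The remaining constraints are straightforward to verify.

Satisfiable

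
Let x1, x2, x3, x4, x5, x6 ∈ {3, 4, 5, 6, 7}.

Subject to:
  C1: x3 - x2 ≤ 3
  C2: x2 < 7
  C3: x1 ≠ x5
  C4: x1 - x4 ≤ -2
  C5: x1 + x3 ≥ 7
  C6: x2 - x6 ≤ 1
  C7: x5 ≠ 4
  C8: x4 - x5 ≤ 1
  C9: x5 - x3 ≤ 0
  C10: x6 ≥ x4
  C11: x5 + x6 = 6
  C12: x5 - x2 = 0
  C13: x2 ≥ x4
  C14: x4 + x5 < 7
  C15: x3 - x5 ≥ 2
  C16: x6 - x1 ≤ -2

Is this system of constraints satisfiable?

Unsatisfiable

Constraints 1, 4, 6, 8, 15, and 16 give x4 − x1 ≥ 2, x1 − x6 ≥ 2, x6 − x2 ≥ -1, x2 − x3 ≥ -3, x3 − x5 ≥ 2, x5 − x4 ≥ -1.
Adding all 6 inequalities: the left sides telescope to 0, and the right sides sum to 2 + 2 + (-1) + (-3) + 2 + (-1) = 1. So 0 ≥ 1, which is false.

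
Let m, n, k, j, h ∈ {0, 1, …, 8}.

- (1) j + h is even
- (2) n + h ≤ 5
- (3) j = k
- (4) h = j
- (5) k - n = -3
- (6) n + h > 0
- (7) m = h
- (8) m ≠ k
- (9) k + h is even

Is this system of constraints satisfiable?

From constraints 3, 4, and 7, m = h = j = k, so m = k. But constraint 8 says m ≠ k. Contradiction.

Unsatisfiable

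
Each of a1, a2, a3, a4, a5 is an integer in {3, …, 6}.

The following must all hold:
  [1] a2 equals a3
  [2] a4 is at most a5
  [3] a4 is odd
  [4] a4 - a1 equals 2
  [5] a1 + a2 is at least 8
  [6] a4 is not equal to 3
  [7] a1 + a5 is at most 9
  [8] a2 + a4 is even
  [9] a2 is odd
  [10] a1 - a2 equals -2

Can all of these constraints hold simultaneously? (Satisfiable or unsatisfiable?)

Satisfiable

Setting (a1, a2, a3, a4, a5) = (3, 5, 5, 5, 6) satisfies everything: constraint 4: a4 - a1 = 2; constraint 5: a1 + a2 = 8; constraint 7: a1 + a5 = 9, and the others follow.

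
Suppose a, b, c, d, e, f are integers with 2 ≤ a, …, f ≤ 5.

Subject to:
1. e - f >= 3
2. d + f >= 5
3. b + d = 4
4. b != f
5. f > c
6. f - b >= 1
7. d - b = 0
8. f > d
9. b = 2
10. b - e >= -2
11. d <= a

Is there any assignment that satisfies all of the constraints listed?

Unsatisfiable

Constraints 1, 6, and 10 give f − b ≥ 1, b − e ≥ -2, e − f ≥ 3.
Adding all 3 inequalities: the left sides telescope to 0, and the right sides sum to 1 + (-2) + 3 = 2. So 0 ≥ 2, which is false.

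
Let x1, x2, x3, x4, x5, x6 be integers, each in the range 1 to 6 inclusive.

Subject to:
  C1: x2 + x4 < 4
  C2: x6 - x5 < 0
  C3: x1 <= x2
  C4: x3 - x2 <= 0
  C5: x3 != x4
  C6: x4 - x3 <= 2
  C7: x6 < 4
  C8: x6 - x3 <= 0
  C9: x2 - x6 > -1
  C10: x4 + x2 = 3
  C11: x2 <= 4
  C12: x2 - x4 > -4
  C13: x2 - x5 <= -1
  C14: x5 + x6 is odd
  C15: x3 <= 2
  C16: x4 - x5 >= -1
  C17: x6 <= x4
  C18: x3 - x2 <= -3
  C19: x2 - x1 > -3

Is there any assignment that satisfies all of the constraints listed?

Constraints 6, 13, 16, and 18 give x5 − x2 ≥ 1, x2 − x3 ≥ 3, x3 − x4 ≥ -2, x4 − x5 ≥ -1.
Adding all 4 inequalities: the left sides telescope to 0, and the right sides sum to 1 + 3 + (-2) + (-1) = 1. So 0 ≥ 1, which is false.

Unsatisfiable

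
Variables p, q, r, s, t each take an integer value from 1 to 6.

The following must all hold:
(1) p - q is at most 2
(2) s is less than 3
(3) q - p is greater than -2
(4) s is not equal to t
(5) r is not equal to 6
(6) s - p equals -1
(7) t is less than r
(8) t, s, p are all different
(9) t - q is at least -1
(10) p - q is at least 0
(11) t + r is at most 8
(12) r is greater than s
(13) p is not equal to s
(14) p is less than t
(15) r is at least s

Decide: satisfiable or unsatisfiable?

Satisfiable

Try p = 2, q = 1, r = 4, s = 1, t = 3.
Check constraint 1: p - q = 1; constraint 3: q - p = -1. The remaining constraints are straightforward to verify.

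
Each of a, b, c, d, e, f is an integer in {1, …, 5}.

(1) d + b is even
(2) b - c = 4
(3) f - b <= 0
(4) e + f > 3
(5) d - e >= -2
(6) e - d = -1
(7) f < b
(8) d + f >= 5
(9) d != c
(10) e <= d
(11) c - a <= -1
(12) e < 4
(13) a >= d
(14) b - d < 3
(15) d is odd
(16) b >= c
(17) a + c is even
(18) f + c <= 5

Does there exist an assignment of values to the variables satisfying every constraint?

Satisfiable

Take a = 3, b = 5, c = 1, d = 3, e = 2, f = 2. Then constraint 2: b - c = 4; constraint 3: f - b = -3; constraint 4: e + f = 4, and every other listed constraint is also met.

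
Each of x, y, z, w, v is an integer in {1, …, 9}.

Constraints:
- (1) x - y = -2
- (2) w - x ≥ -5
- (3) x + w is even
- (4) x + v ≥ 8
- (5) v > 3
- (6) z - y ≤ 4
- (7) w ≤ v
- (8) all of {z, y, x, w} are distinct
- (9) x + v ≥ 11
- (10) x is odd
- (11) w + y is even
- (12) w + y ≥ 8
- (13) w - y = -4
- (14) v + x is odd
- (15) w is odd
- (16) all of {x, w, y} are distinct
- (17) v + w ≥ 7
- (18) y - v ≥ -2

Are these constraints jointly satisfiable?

Setting (x, y, z, w, v) = (5, 7, 8, 3, 6) satisfies everything: constraint 1: x - y = -2; constraint 2: w - x = -2; constraint 4: x + v = 11, and the others follow.

Satisfiable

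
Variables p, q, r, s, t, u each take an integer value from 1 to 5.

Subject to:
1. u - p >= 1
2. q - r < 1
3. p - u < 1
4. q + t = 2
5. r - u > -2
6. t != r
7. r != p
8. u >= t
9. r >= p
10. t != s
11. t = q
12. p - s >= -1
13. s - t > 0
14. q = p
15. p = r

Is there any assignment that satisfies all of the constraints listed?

From constraints 11, 14, and 15, t = q = p = r, so t = r. But constraint 6 says t ≠ r. Contradiction.

Unsatisfiable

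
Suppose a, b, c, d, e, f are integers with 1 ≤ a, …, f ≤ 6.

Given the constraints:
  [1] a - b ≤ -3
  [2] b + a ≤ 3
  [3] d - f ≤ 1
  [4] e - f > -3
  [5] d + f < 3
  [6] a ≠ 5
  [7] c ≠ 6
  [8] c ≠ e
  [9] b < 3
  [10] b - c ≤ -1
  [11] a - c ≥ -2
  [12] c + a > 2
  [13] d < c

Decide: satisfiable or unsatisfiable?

Unsatisfiable

Constraints 1, 10, and 11 give c − b ≥ 1, b − a ≥ 3, a − c ≥ -2.
Adding all 3 inequalities: the left sides telescope to 0, and the right sides sum to 1 + 3 + (-2) = 2. So 0 ≥ 2, which is false.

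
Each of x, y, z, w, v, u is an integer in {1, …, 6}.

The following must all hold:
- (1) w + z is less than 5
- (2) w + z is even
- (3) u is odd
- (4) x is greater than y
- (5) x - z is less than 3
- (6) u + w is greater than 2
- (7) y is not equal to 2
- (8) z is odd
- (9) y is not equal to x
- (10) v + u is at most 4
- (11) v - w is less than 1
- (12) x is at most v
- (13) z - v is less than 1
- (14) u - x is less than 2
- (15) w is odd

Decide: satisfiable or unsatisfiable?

Satisfiable

Try x = 2, y = 1, z = 1, w = 3, v = 2, u = 1.
Check constraint 1: w + z = 4; constraint 5: x - z = 1. The remaining constraints are straightforward to verify.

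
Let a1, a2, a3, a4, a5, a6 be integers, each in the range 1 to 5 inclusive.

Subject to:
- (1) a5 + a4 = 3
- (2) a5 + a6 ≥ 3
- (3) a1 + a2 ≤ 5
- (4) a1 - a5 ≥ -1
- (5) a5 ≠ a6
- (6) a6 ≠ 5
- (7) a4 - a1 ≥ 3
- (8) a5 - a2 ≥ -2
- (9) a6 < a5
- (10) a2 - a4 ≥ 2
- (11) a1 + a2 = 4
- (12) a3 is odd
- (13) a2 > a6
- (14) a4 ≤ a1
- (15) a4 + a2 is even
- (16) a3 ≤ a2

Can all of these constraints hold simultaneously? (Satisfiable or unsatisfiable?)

Unsatisfiable

Constraints 4, 7, 8, and 10 give a1 − a5 ≥ -1, a5 − a2 ≥ -2, a2 − a4 ≥ 2, a4 − a1 ≥ 3.
Adding all 4 inequalities: the left sides telescope to 0, and the right sides sum to (-1) + (-2) + 2 + 3 = 2. So 0 ≥ 2, which is false.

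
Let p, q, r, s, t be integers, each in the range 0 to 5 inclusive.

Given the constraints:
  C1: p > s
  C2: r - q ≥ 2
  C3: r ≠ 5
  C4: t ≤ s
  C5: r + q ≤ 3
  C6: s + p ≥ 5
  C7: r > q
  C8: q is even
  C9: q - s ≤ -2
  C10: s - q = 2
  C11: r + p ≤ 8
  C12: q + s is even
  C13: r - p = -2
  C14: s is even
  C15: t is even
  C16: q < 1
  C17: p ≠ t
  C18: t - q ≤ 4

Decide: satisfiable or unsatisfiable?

Take p = 5, q = 0, r = 3, s = 2, t = 2. Then constraint 2: r - q = 3; constraint 5: r + q = 3; constraint 6: s + p = 7, and every other listed constraint is also met.

Satisfiable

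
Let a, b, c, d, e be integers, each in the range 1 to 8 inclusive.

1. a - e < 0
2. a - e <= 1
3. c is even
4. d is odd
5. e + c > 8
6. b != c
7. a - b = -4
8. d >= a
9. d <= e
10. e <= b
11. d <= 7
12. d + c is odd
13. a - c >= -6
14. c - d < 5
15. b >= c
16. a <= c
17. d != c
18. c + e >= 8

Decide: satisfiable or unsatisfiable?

Satisfiable

The assignment a = 3, b = 7, c = 6, d = 3, e = 5 works:
  constraint 1 holds since a - e = -2.
  constraint 2 holds since a - e = -2.
The rest check out directly.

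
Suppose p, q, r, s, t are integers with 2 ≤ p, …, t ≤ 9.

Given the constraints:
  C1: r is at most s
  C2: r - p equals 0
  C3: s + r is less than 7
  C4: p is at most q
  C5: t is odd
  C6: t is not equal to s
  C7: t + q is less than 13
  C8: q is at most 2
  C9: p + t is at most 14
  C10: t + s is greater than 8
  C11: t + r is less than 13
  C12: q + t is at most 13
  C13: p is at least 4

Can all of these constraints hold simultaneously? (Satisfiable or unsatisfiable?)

Unsatisfiable

From constraint 13: p ≥ 4. From constraints 4 and 8: p ≤ q and q ≤ 2, so p ≤ 2. But 2 < 4, so no value of p works.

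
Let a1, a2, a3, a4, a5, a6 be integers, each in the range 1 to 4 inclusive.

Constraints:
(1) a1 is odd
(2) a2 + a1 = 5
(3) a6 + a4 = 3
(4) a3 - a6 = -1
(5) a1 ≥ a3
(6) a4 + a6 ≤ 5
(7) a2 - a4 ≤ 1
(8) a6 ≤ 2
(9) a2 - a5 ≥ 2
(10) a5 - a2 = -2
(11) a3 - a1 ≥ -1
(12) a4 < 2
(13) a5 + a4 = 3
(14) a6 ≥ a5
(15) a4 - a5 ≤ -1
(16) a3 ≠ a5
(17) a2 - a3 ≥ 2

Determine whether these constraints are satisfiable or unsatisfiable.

Unsatisfiable

Constraints 7, 9, and 15 give a2 − a5 ≥ 2, a5 − a4 ≥ 1, a4 − a2 ≥ -1.
Adding all 3 inequalities: the left sides telescope to 0, and the right sides sum to 2 + 1 + (-1) = 2. So 0 ≥ 2, which is false.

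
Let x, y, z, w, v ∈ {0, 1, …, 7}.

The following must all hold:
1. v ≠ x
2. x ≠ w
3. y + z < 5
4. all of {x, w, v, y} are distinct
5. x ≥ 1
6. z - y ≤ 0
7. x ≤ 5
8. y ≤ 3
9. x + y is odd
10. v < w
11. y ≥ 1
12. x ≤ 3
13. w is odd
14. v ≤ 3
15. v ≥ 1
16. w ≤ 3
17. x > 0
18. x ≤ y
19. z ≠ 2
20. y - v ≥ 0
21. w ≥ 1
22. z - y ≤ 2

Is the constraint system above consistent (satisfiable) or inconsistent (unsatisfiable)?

Unsatisfiable

Constraints 5, 8, 11, 12, 14, 15, 16, and 21 confine each of x, w, v, y to the 3 values {1, …, 3}.
Constraint 4 requires all 4 of them to be distinct, but only 3 values are available — impossible by the pigeonhole principle.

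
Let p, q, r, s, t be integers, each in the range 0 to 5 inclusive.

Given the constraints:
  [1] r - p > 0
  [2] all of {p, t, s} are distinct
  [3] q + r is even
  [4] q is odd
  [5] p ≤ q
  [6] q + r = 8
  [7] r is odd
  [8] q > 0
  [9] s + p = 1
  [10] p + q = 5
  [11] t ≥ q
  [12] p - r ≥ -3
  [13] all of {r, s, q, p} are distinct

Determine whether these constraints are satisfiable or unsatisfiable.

One satisfying assignment is p = 0, q = 5, r = 3, s = 1, t = 5.
For the less obvious constraints — constraint 1: r - p = 3; constraint 6: q + r = 8; constraint 9: s + p = 1 — and the others hold by inspection.

Satisfiable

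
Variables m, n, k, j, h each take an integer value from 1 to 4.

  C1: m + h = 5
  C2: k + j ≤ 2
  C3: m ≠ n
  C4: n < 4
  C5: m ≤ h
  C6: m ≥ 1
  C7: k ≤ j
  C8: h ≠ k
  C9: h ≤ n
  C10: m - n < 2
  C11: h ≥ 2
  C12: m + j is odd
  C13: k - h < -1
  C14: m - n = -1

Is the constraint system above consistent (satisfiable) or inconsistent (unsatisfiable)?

Try m = 2, n = 3, k = 1, j = 1, h = 3.
Check constraint 1: m + h = 5; constraint 2: k + j = 2; constraint 10: m - n = -1. The remaining constraints are straightforward to verify.

Satisfiable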